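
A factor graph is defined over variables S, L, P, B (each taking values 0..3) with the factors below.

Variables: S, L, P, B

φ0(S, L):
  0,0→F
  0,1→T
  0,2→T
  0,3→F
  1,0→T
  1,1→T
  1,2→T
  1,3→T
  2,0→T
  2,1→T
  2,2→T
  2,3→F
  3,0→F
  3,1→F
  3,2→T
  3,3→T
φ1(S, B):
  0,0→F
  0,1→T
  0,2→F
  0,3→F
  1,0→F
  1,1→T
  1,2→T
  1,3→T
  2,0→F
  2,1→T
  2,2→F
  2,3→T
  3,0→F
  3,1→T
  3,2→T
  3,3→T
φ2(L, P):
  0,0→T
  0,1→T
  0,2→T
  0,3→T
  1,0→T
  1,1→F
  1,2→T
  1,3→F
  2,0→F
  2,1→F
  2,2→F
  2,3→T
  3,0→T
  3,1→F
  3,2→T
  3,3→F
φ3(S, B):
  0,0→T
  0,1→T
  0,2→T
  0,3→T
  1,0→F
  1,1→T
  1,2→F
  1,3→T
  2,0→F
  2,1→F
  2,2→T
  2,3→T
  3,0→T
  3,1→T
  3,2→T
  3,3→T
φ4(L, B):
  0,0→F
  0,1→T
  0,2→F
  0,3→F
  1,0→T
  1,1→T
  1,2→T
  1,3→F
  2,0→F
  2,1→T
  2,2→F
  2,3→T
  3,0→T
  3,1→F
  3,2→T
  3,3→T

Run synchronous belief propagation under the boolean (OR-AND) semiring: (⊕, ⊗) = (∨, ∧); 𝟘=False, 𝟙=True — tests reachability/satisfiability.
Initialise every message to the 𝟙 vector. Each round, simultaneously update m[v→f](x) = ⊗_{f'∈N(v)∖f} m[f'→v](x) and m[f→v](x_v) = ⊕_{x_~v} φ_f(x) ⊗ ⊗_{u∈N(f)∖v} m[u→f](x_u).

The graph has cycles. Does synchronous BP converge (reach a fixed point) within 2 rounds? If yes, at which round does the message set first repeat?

NOT CONVERGED within 2 rounds

init: all messages = 𝟙 over 4 values
r1 m[φ0→S] = [T, T, T, T]
r1 m[φ0→L] = [T, T, T, T]
r1 m[φ1→S] = [T, T, T, T]
r1 m[φ1→B] = [F, T, T, T]
r1 m[φ2→L] = [T, T, T, T]
r1 m[φ2→P] = [T, T, T, T]
r1 m[φ3→S] = [T, T, T, T]
r1 m[φ3→B] = [T, T, T, T]
r1 m[φ4→L] = [T, T, T, T]
r1 m[φ4→B] = [T, T, T, T]
r1 m[S→φ0] = [T, T, T, T]
r1 m[S→φ1] = [T, T, T, T]
r1 m[S→φ3] = [T, T, T, T]
r1 m[L→φ0] = [T, T, T, T]
r1 m[L→φ2] = [T, T, T, T]
r1 m[L→φ4] = [T, T, T, T]
r1 m[P→φ2] = [T, T, T, T]
r1 m[B→φ1] = [T, T, T, T]
r1 m[B→φ3] = [T, T, T, T]
r1 m[B→φ4] = [T, T, T, T]
r2 m[φ0→S] = [T, T, T, T]
r2 m[φ0→L] = [T, T, T, T]
r2 m[φ1→S] = [T, T, T, T]
r2 m[φ1→B] = [F, T, T, T]
r2 m[φ2→L] = [T, T, T, T]
r2 m[φ2→P] = [T, T, T, T]
r2 m[φ3→S] = [T, T, T, T]
r2 m[φ3→B] = [T, T, T, T]
r2 m[φ4→L] = [T, T, T, T]
r2 m[φ4→B] = [T, T, T, T]
r2 m[S→φ0] = [T, T, T, T]
r2 m[S→φ1] = [T, T, T, T]
r2 m[S→φ3] = [T, T, T, T]
r2 m[L→φ0] = [T, T, T, T]
r2 m[L→φ2] = [T, T, T, T]
r2 m[L→φ4] = [T, T, T, T]
r2 m[P→φ2] = [T, T, T, T]
r2 m[B→φ1] = [T, T, T, T]
r2 m[B→φ3] = [F, T, T, T]
r2 m[B→φ4] = [F, T, T, T]
no fixed point within 2 rounds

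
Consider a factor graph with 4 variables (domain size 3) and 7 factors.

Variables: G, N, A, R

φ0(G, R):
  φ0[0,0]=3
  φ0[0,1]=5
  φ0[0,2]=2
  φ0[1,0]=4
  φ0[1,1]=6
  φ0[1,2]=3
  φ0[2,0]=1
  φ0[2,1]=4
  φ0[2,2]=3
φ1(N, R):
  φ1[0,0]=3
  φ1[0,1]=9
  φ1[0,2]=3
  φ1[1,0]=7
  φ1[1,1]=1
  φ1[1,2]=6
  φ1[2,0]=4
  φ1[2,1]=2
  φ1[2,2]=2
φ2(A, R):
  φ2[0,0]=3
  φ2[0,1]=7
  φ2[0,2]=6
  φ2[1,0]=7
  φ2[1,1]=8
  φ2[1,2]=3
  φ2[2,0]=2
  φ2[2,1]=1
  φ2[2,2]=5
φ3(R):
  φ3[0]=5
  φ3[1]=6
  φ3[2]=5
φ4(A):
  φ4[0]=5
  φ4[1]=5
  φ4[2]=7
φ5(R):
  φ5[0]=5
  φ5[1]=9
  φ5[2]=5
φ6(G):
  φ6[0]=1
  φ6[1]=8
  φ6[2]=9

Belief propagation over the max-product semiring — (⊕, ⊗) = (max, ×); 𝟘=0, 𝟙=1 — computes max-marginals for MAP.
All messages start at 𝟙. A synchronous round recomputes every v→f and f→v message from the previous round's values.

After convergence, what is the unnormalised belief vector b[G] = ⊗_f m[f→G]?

init: all messages = 𝟙 over 3 values
r1 m[φ0→G] = [5, 6, 4]
r1 m[φ0→R] = [4, 6, 3]
r1 m[φ1→N] = [9, 7, 4]
r1 m[φ1→R] = [7, 9, 6]
r1 m[φ2→A] = [7, 8, 5]
r1 m[φ2→R] = [7, 8, 6]
r1 m[φ3→R] = [5, 6, 5]
r1 m[φ4→A] = [5, 5, 7]
r1 m[φ5→R] = [5, 9, 5]
r1 m[φ6→G] = [1, 8, 9]
r1 m[G→φ0] = [1, 1, 1]
r1 m[G→φ6] = [1, 1, 1]
r1 m[N→φ1] = [1, 1, 1]
r1 m[A→φ2] = [1, 1, 1]
r1 m[A→φ4] = [1, 1, 1]
r1 m[R→φ0] = [1, 1, 1]
r1 m[R→φ1] = [1, 1, 1]
r1 m[R→φ2] = [1, 1, 1]
r1 m[R→φ3] = [1, 1, 1]
r1 m[R→φ5] = [1, 1, 1]
r2 m[φ0→G] = [5, 6, 4]
r2 m[φ0→R] = [4, 6, 3]
r2 m[φ1→N] = [9, 7, 4]
r2 m[φ1→R] = [7, 9, 6]
r2 m[φ2→A] = [7, 8, 5]
r2 m[φ2→R] = [7, 8, 6]
r2 m[φ3→R] = [5, 6, 5]
r2 m[φ4→A] = [5, 5, 7]
r2 m[φ5→R] = [5, 9, 5]
r2 m[φ6→G] = [1, 8, 9]
r2 m[G→φ0] = [1, 8, 9]
r2 m[G→φ6] = [5, 6, 4]
r2 m[N→φ1] = [1, 1, 1]
r2 m[A→φ2] = [5, 5, 7]
r2 m[A→φ4] = [7, 8, 5]
r2 m[R→φ0] = [1225, 3888, 900]
r2 m[R→φ1] = [700, 2592, 450]
r2 m[R→φ2] = [700, 2916, 450]
r2 m[R→φ3] = [980, 3888, 540]
r2 m[R→φ5] = [980, 2592, 540]
r3 m[φ0→G] = [19440, 23328, 15552]
r3 m[φ0→R] = [32, 48, 27]
r3 m[φ1→N] = [23328, 4900, 5184]
r3 m[φ1→R] = [7, 9, 6]
r3 m[φ2→A] = [20412, 23328, 2916]
r3 m[φ2→R] = [35, 40, 35]
r3 m[φ3→R] = [5, 6, 5]
r3 m[φ4→A] = [5, 5, 7]
r3 m[φ5→R] = [5, 9, 5]
r3 m[φ6→G] = [1, 8, 9]
r3 m[G→φ0] = [1, 8, 9]
r3 m[G→φ6] = [5, 6, 4]
r3 m[N→φ1] = [1, 1, 1]
r3 m[A→φ2] = [5, 5, 7]
r3 m[A→φ4] = [7, 8, 5]
r3 m[R→φ0] = [1225, 3888, 900]
r3 m[R→φ1] = [700, 2592, 450]
r3 m[R→φ2] = [700, 2916, 450]
r3 m[R→φ3] = [980, 3888, 540]
r3 m[R→φ5] = [980, 2592, 540]
r4 m[φ0→G] = [19440, 23328, 15552]
r4 m[φ0→R] = [32, 48, 27]
r4 m[φ1→N] = [23328, 4900, 5184]
r4 m[φ1→R] = [7, 9, 6]
r4 m[φ2→A] = [20412, 23328, 2916]
r4 m[φ2→R] = [35, 40, 35]
r4 m[φ3→R] = [5, 6, 5]
r4 m[φ4→A] = [5, 5, 7]
r4 m[φ5→R] = [5, 9, 5]
r4 m[φ6→G] = [1, 8, 9]
r4 m[G→φ0] = [1, 8, 9]
r4 m[G→φ6] = [19440, 23328, 15552]
r4 m[N→φ1] = [1, 1, 1]
r4 m[A→φ2] = [5, 5, 7]
r4 m[A→φ4] = [20412, 23328, 2916]
r4 m[R→φ0] = [6125, 19440, 5250]
r4 m[R→φ1] = [28000, 103680, 23625]
r4 m[R→φ2] = [5600, 23328, 4050]
r4 m[R→φ3] = [39200, 155520, 28350]
r4 m[R→φ5] = [39200, 103680, 28350]
r5 m[φ0→G] = [97200, 116640, 77760]
r5 m[φ0→R] = [32, 48, 27]
r5 m[φ1→N] = [933120, 196000, 207360]
r5 m[φ1→R] = [7, 9, 6]
r5 m[φ2→A] = [163296, 186624, 23328]
r5 m[φ2→R] = [35, 40, 35]
r5 m[φ3→R] = [5, 6, 5]
r5 m[φ4→A] = [5, 5, 7]
r5 m[φ5→R] = [5, 9, 5]
r5 m[φ6→G] = [1, 8, 9]
r5 m[G→φ0] = [1, 8, 9]
r5 m[G→φ6] = [19440, 23328, 15552]
r5 m[N→φ1] = [1, 1, 1]
r5 m[A→φ2] = [5, 5, 7]
r5 m[A→φ4] = [20412, 23328, 2916]
r5 m[R→φ0] = [6125, 19440, 5250]
r5 m[R→φ1] = [28000, 103680, 23625]
r5 m[R→φ2] = [5600, 23328, 4050]
r5 m[R→φ3] = [39200, 155520, 28350]
r5 m[R→φ5] = [39200, 103680, 28350]
r6 m[φ0→G] = [97200, 116640, 77760]
r6 m[φ0→R] = [32, 48, 27]
r6 m[φ1→N] = [933120, 196000, 207360]
r6 m[φ1→R] = [7, 9, 6]
r6 m[φ2→A] = [163296, 186624, 23328]
r6 m[φ2→R] = [35, 40, 35]
r6 m[φ3→R] = [5, 6, 5]
r6 m[φ4→A] = [5, 5, 7]
r6 m[φ5→R] = [5, 9, 5]
r6 m[φ6→G] = [1, 8, 9]
r6 m[G→φ0] = [1, 8, 9]
r6 m[G→φ6] = [97200, 116640, 77760]
r6 m[N→φ1] = [1, 1, 1]
r6 m[A→φ2] = [5, 5, 7]
r6 m[A→φ4] = [163296, 186624, 23328]
r6 m[R→φ0] = [6125, 19440, 5250]
r6 m[R→φ1] = [28000, 103680, 23625]
r6 m[R→φ2] = [5600, 23328, 4050]
r6 m[R→φ3] = [39200, 155520, 28350]
r6 m[R→φ5] = [39200, 103680, 28350]
r7 m[φ0→G] = [97200, 116640, 77760]
r7 m[φ0→R] = [32, 48, 27]
r7 m[φ1→N] = [933120, 196000, 207360]
r7 m[φ1→R] = [7, 9, 6]
r7 m[φ2→A] = [163296, 186624, 23328]
r7 m[φ2→R] = [35, 40, 35]
r7 m[φ3→R] = [5, 6, 5]
r7 m[φ4→A] = [5, 5, 7]
r7 m[φ5→R] = [5, 9, 5]
r7 m[φ6→G] = [1, 8, 9]
r7 m[G→φ0] = [1, 8, 9]
r7 m[G→φ6] = [97200, 116640, 77760]
r7 m[N→φ1] = [1, 1, 1]
r7 m[A→φ2] = [5, 5, 7]
r7 m[A→φ4] = [163296, 186624, 23328]
r7 m[R→φ0] = [6125, 19440, 5250]
r7 m[R→φ1] = [28000, 103680, 23625]
r7 m[R→φ2] = [5600, 23328, 4050]
r7 m[R→φ3] = [39200, 155520, 28350]
r7 m[R→φ5] = [39200, 103680, 28350]
fixed point reached at round 7
b[G] = ⊗ incoming = [97200, 933120, 699840]

b[G] = [97200, 933120, 699840]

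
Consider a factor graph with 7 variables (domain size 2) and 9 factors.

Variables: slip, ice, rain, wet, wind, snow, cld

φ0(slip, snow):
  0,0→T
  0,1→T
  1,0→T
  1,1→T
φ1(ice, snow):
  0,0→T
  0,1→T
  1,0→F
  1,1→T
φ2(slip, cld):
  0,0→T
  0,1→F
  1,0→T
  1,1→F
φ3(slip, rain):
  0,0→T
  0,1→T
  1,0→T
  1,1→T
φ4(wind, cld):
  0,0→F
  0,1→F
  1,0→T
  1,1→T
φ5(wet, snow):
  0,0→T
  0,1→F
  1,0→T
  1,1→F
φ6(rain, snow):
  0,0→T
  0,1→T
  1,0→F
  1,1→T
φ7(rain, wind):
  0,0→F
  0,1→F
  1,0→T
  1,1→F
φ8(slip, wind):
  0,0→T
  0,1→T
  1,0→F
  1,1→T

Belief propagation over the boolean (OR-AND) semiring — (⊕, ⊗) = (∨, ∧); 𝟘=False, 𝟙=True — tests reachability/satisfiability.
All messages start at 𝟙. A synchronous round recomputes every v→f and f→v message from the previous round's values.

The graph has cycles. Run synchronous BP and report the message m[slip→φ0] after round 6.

init: all messages = 𝟙 over 2 values
r1 m[φ0→slip] = [T, T]
r1 m[φ0→snow] = [T, T]
r1 m[φ1→ice] = [T, T]
r1 m[φ1→snow] = [T, T]
r1 m[φ2→slip] = [T, T]
r1 m[φ2→cld] = [T, F]
r1 m[φ3→slip] = [T, T]
r1 m[φ3→rain] = [T, T]
r1 m[φ4→wind] = [F, T]
r1 m[φ4→cld] = [T, T]
r1 m[φ5→wet] = [T, T]
r1 m[φ5→snow] = [T, F]
r1 m[φ6→rain] = [T, T]
r1 m[φ6→snow] = [T, T]
r1 m[φ7→rain] = [F, T]
r1 m[φ7→wind] = [T, F]
r1 m[φ8→slip] = [T, T]
r1 m[φ8→wind] = [T, T]
r1 m[slip→φ0] = [T, T]
r1 m[slip→φ2] = [T, T]
r1 m[slip→φ3] = [T, T]
r1 m[slip→φ8] = [T, T]
r1 m[ice→φ1] = [T, T]
r1 m[rain→φ3] = [T, T]
r1 m[rain→φ6] = [T, T]
r1 m[rain→φ7] = [T, T]
r1 m[wet→φ5] = [T, T]
r1 m[wind→φ4] = [T, T]
r1 m[wind→φ7] = [T, T]
r1 m[wind→φ8] = [T, T]
r1 m[snow→φ0] = [T, T]
r1 m[snow→φ1] = [T, T]
r1 m[snow→φ5] = [T, T]
r1 m[snow→φ6] = [T, T]
r1 m[cld→φ2] = [T, T]
r1 m[cld→φ4] = [T, T]
r2 m[φ0→slip] = [T, T]
r2 m[φ0→snow] = [T, T]
r2 m[φ1→ice] = [T, T]
r2 m[φ1→snow] = [T, T]
r2 m[φ2→slip] = [T, T]
r2 m[φ2→cld] = [T, F]
r2 m[φ3→slip] = [T, T]
r2 m[φ3→rain] = [T, T]
r2 m[φ4→wind] = [F, T]
r2 m[φ4→cld] = [T, T]
r2 m[φ5→wet] = [T, T]
r2 m[φ5→snow] = [T, F]
r2 m[φ6→rain] = [T, T]
r2 m[φ6→snow] = [T, T]
r2 m[φ7→rain] = [F, T]
r2 m[φ7→wind] = [T, F]
r2 m[φ8→slip] = [T, T]
r2 m[φ8→wind] = [T, T]
r2 m[slip→φ0] = [T, T]
r2 m[slip→φ2] = [T, T]
r2 m[slip→φ3] = [T, T]
r2 m[slip→φ8] = [T, T]
r2 m[ice→φ1] = [T, T]
r2 m[rain→φ3] = [F, T]
r2 m[rain→φ6] = [F, T]
r2 m[rain→φ7] = [T, T]
r2 m[wet→φ5] = [T, T]
r2 m[wind→φ4] = [T, F]
r2 m[wind→φ7] = [F, T]
r2 m[wind→φ8] = [F, F]
r2 m[snow→φ0] = [T, F]
r2 m[snow→φ1] = [T, F]
r2 m[snow→φ5] = [T, T]
r2 m[snow→φ6] = [T, F]
r2 m[cld→φ2] = [T, T]
r2 m[cld→φ4] = [T, F]
r3 m[φ0→slip] = [T, T]
r3 m[φ0→snow] = [T, T]
r3 m[φ1→ice] = [T, F]
r3 m[φ1→snow] = [T, T]
r3 m[φ2→slip] = [T, T]
r3 m[φ2→cld] = [T, F]
r3 m[φ3→slip] = [T, T]
r3 m[φ3→rain] = [T, T]
r3 m[φ4→wind] = [F, T]
r3 m[φ4→cld] = [F, F]
r3 m[φ5→wet] = [T, T]
r3 m[φ5→snow] = [T, F]
r3 m[φ6→rain] = [T, F]
r3 m[φ6→snow] = [F, T]
r3 m[φ7→rain] = [F, F]
r3 m[φ7→wind] = [T, F]
r3 m[φ8→slip] = [F, F]
r3 m[φ8→wind] = [T, T]
r3 m[slip→φ0] = [T, T]
r3 m[slip→φ2] = [T, T]
r3 m[slip→φ3] = [T, T]
r3 m[slip→φ8] = [T, T]
r3 m[ice→φ1] = [T, T]
r3 m[rain→φ3] = [F, T]
r3 m[rain→φ6] = [F, T]
r3 m[rain→φ7] = [T, T]
r3 m[wet→φ5] = [T, T]
r3 m[wind→φ4] = [T, F]
r3 m[wind→φ7] = [F, T]
r3 m[wind→φ8] = [F, F]
r3 m[snow→φ0] = [T, F]
r3 m[snow→φ1] = [T, F]
r3 m[snow→φ5] = [T, T]
r3 m[snow→φ6] = [T, F]
r3 m[cld→φ2] = [T, T]
r3 m[cld→φ4] = [T, F]
r4 m[φ0→slip] = [T, T]
r4 m[φ0→snow] = [T, T]
r4 m[φ1→ice] = [T, F]
r4 m[φ1→snow] = [T, T]
r4 m[φ2→slip] = [T, T]
r4 m[φ2→cld] = [T, F]
r4 m[φ3→slip] = [T, T]
r4 m[φ3→rain] = [T, T]
r4 m[φ4→wind] = [F, T]
r4 m[φ4→cld] = [F, F]
r4 m[φ5→wet] = [T, T]
r4 m[φ5→snow] = [T, F]
r4 m[φ6→rain] = [T, F]
r4 m[φ6→snow] = [F, T]
r4 m[φ7→rain] = [F, F]
r4 m[φ7→wind] = [T, F]
r4 m[φ8→slip] = [F, F]
r4 m[φ8→wind] = [T, T]
r4 m[slip→φ0] = [F, F]
r4 m[slip→φ2] = [F, F]
r4 m[slip→φ3] = [F, F]
r4 m[slip→φ8] = [T, T]
r4 m[ice→φ1] = [T, T]
r4 m[rain→φ3] = [F, F]
r4 m[rain→φ6] = [F, F]
r4 m[rain→φ7] = [T, F]
r4 m[wet→φ5] = [T, T]
r4 m[wind→φ4] = [T, F]
r4 m[wind→φ7] = [F, T]
r4 m[wind→φ8] = [F, F]
r4 m[snow→φ0] = [F, F]
r4 m[snow→φ1] = [F, F]
r4 m[snow→φ5] = [F, T]
r4 m[snow→φ6] = [T, F]
r4 m[cld→φ2] = [F, F]
r4 m[cld→φ4] = [T, F]
r5 m[φ0→slip] = [F, F]
r5 m[φ0→snow] = [F, F]
r5 m[φ1→ice] = [F, F]
r5 m[φ1→snow] = [T, T]
r5 m[φ2→slip] = [F, F]
r5 m[φ2→cld] = [F, F]
r5 m[φ3→slip] = [F, F]
r5 m[φ3→rain] = [F, F]
r5 m[φ4→wind] = [F, T]
r5 m[φ4→cld] = [F, F]
r5 m[φ5→wet] = [F, F]
r5 m[φ5→snow] = [T, F]
r5 m[φ6→rain] = [T, F]
r5 m[φ6→snow] = [F, F]
r5 m[φ7→rain] = [F, F]
r5 m[φ7→wind] = [F, F]
r5 m[φ8→slip] = [F, F]
r5 m[φ8→wind] = [T, T]
r5 m[slip→φ0] = [F, F]
r5 m[slip→φ2] = [F, F]
r5 m[slip→φ3] = [F, F]
r5 m[slip→φ8] = [T, T]
r5 m[ice→φ1] = [T, T]
r5 m[rain→φ3] = [F, F]
r5 m[rain→φ6] = [F, F]
r5 m[rain→φ7] = [T, F]
r5 m[wet→φ5] = [T, T]
r5 m[wind→φ4] = [T, F]
r5 m[wind→φ7] = [F, T]
r5 m[wind→φ8] = [F, F]
r5 m[snow→φ0] = [F, F]
r5 m[snow→φ1] = [F, F]
r5 m[snow→φ5] = [F, T]
r5 m[snow→φ6] = [T, F]
r5 m[cld→φ2] = [F, F]
r5 m[cld→φ4] = [T, F]
r6 m[φ0→slip] = [F, F]
r6 m[φ0→snow] = [F, F]
r6 m[φ1→ice] = [F, F]
r6 m[φ1→snow] = [T, T]
r6 m[φ2→slip] = [F, F]
r6 m[φ2→cld] = [F, F]
r6 m[φ3→slip] = [F, F]
r6 m[φ3→rain] = [F, F]
r6 m[φ4→wind] = [F, T]
r6 m[φ4→cld] = [F, F]
r6 m[φ5→wet] = [F, F]
r6 m[φ5→snow] = [T, F]
r6 m[φ6→rain] = [T, F]
r6 m[φ6→snow] = [F, F]
r6 m[φ7→rain] = [F, F]
r6 m[φ7→wind] = [F, F]
r6 m[φ8→slip] = [F, F]
r6 m[φ8→wind] = [T, T]
r6 m[slip→φ0] = [F, F]
r6 m[slip→φ2] = [F, F]
r6 m[slip→φ3] = [F, F]
r6 m[slip→φ8] = [F, F]
r6 m[ice→φ1] = [T, T]
r6 m[rain→φ3] = [F, F]
r6 m[rain→φ6] = [F, F]
r6 m[rain→φ7] = [F, F]
r6 m[wet→φ5] = [T, T]
r6 m[wind→φ4] = [F, F]
r6 m[wind→φ7] = [F, T]
r6 m[wind→φ8] = [F, F]
r6 m[snow→φ0] = [F, F]
r6 m[snow→φ1] = [F, F]
r6 m[snow→φ5] = [F, F]
r6 m[snow→φ6] = [F, F]
r6 m[cld→φ2] = [F, F]
r6 m[cld→φ4] = [F, F]

message @ round 6 = [F, F]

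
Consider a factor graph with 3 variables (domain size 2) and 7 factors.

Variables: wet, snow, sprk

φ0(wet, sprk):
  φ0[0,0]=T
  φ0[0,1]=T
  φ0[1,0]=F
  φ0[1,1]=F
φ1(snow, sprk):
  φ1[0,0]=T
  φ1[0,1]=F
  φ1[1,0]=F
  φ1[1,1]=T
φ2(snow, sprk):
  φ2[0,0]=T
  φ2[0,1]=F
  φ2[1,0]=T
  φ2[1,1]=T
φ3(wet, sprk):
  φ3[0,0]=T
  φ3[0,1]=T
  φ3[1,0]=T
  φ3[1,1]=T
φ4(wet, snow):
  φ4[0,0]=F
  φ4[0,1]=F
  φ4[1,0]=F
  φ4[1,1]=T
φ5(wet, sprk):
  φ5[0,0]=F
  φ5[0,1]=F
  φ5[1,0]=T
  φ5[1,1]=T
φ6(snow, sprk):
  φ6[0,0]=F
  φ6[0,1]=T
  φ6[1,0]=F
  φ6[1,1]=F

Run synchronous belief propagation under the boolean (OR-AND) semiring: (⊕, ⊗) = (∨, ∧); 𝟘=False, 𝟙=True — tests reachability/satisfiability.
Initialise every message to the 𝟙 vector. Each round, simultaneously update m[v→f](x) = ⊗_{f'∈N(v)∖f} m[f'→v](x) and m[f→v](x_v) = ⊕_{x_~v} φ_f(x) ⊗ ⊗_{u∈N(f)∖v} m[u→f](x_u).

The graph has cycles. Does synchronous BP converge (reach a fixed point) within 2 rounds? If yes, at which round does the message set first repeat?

NOT CONVERGED within 2 rounds

init: all messages = 𝟙 over 2 values
r1 m[φ0→wet] = [T, F]
r1 m[φ0→sprk] = [T, T]
r1 m[φ1→snow] = [T, T]
r1 m[φ1→sprk] = [T, T]
r1 m[φ2→snow] = [T, T]
r1 m[φ2→sprk] = [T, T]
r1 m[φ3→wet] = [T, T]
r1 m[φ3→sprk] = [T, T]
r1 m[φ4→wet] = [F, T]
r1 m[φ4→snow] = [F, T]
r1 m[φ5→wet] = [F, T]
r1 m[φ5→sprk] = [T, T]
r1 m[φ6→snow] = [T, F]
r1 m[φ6→sprk] = [F, T]
r1 m[wet→φ0] = [T, T]
r1 m[wet→φ3] = [T, T]
r1 m[wet→φ4] = [T, T]
r1 m[wet→φ5] = [T, T]
r1 m[snow→φ1] = [T, T]
r1 m[snow→φ2] = [T, T]
r1 m[snow→φ4] = [T, T]
r1 m[snow→φ6] = [T, T]
r1 m[sprk→φ0] = [T, T]
r1 m[sprk→φ1] = [T, T]
r1 m[sprk→φ2] = [T, T]
r1 m[sprk→φ3] = [T, T]
r1 m[sprk→φ5] = [T, T]
r1 m[sprk→φ6] = [T, T]
r2 m[φ0→wet] = [T, F]
r2 m[φ0→sprk] = [T, T]
r2 m[φ1→snow] = [T, T]
r2 m[φ1→sprk] = [T, T]
r2 m[φ2→snow] = [T, T]
r2 m[φ2→sprk] = [T, T]
r2 m[φ3→wet] = [T, T]
r2 m[φ3→sprk] = [T, T]
r2 m[φ4→wet] = [F, T]
r2 m[φ4→snow] = [F, T]
r2 m[φ5→wet] = [F, T]
r2 m[φ5→sprk] = [T, T]
r2 m[φ6→snow] = [T, F]
r2 m[φ6→sprk] = [F, T]
r2 m[wet→φ0] = [F, T]
r2 m[wet→φ3] = [F, F]
r2 m[wet→φ4] = [F, F]
r2 m[wet→φ5] = [F, F]
r2 m[snow→φ1] = [F, F]
r2 m[snow→φ2] = [F, F]
r2 m[snow→φ4] = [T, F]
r2 m[snow→φ6] = [F, T]
r2 m[sprk→φ0] = [F, T]
r2 m[sprk→φ1] = [F, T]
r2 m[sprk→φ2] = [F, T]
r2 m[sprk→φ3] = [F, T]
r2 m[sprk→φ5] = [F, T]
r2 m[sprk→φ6] = [T, T]
no fixed point within 2 rounds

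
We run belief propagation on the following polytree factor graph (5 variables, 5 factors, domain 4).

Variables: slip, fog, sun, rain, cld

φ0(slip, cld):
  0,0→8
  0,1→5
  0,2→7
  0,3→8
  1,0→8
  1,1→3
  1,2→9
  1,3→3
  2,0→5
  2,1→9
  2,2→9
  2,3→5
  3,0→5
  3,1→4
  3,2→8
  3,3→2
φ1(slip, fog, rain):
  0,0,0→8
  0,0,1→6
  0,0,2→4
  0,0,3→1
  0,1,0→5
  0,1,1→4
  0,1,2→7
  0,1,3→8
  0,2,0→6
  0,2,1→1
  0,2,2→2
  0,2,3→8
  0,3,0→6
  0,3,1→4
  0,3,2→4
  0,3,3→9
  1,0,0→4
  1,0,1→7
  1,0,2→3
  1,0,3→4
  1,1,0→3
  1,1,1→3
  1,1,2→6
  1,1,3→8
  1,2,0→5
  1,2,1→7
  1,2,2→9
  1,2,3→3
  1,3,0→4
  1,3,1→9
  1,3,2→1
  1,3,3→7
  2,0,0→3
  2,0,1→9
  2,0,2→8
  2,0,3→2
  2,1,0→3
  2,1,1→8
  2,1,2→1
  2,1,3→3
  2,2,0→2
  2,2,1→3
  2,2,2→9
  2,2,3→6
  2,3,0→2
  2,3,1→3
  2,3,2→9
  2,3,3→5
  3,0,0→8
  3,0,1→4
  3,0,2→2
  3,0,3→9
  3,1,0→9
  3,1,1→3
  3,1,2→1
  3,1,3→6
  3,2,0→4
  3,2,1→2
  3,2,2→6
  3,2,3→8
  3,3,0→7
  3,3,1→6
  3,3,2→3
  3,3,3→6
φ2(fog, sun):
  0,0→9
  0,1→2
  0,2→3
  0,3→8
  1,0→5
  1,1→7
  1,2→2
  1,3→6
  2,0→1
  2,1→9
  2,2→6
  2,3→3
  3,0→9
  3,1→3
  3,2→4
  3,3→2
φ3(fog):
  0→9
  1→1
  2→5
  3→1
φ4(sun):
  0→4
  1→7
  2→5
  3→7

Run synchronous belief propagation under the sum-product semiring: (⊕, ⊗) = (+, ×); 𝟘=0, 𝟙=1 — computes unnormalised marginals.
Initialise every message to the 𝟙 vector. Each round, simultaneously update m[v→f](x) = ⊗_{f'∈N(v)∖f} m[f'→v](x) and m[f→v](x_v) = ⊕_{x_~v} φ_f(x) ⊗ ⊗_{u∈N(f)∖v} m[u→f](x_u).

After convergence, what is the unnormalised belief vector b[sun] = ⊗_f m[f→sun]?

b[sun] = [800068, 1009148, 625735, 1323560]

init: all messages = 𝟙 over 4 values
r1 m[φ0→slip] = [28, 23, 28, 19]
r1 m[φ0→cld] = [26, 21, 33, 18]
r1 m[φ1→slip] = [83, 83, 76, 84]
r1 m[φ1→fog] = [82, 78, 81, 85]
r1 m[φ1→rain] = [79, 79, 75, 93]
r1 m[φ2→fog] = [22, 20, 19, 18]
r1 m[φ2→sun] = [24, 21, 15, 19]
r1 m[φ3→fog] = [9, 1, 5, 1]
r1 m[φ4→sun] = [4, 7, 5, 7]
r1 m[slip→φ0] = [1, 1, 1, 1]
r1 m[slip→φ1] = [1, 1, 1, 1]
r1 m[fog→φ1] = [1, 1, 1, 1]
r1 m[fog→φ2] = [1, 1, 1, 1]
r1 m[fog→φ3] = [1, 1, 1, 1]
r1 m[sun→φ2] = [1, 1, 1, 1]
r1 m[sun→φ4] = [1, 1, 1, 1]
r1 m[rain→φ1] = [1, 1, 1, 1]
r1 m[cld→φ0] = [1, 1, 1, 1]
r2 m[φ0→slip] = [28, 23, 28, 19]
r2 m[φ0→cld] = [26, 21, 33, 18]
r2 m[φ1→slip] = [83, 83, 76, 84]
r2 m[φ1→fog] = [82, 78, 81, 85]
r2 m[φ1→rain] = [79, 79, 75, 93]
r2 m[φ2→fog] = [22, 20, 19, 18]
r2 m[φ2→sun] = [24, 21, 15, 19]
r2 m[φ3→fog] = [9, 1, 5, 1]
r2 m[φ4→sun] = [4, 7, 5, 7]
r2 m[slip→φ0] = [83, 83, 76, 84]
r2 m[slip→φ1] = [28, 23, 28, 19]
r2 m[fog→φ1] = [198, 20, 95, 18]
r2 m[fog→φ2] = [738, 78, 405, 85]
r2 m[fog→φ3] = [1804, 1560, 1539, 1530]
r2 m[sun→φ2] = [4, 7, 5, 7]
r2 m[sun→φ4] = [24, 21, 15, 19]
r2 m[rain→φ1] = [1, 1, 1, 1]
r2 m[cld→φ0] = [1, 1, 1, 1]
r3 m[φ0→slip] = [28, 23, 28, 19]
r3 m[φ0→cld] = [2128, 1684, 2684, 1461]
r3 m[φ1→slip] = [6271, 6622, 6898, 7230]
r3 m[φ1→fog] = [1999, 1913, 1968, 2077]
r3 m[φ1→rain] = [166083, 178177, 163081, 151067]
r3 m[φ2→fog] = [121, 121, 118, 91]
r3 m[φ2→sun] = [8202, 5922, 5140, 7757]
r3 m[φ3→fog] = [9, 1, 5, 1]
r3 m[φ4→sun] = [4, 7, 5, 7]
r3 m[slip→φ0] = [83, 83, 76, 84]
r3 m[slip→φ1] = [28, 23, 28, 19]
r3 m[fog→φ1] = [198, 20, 95, 18]
r3 m[fog→φ2] = [738, 78, 405, 85]
r3 m[fog→φ3] = [1804, 1560, 1539, 1530]
r3 m[sun→φ2] = [4, 7, 5, 7]
r3 m[sun→φ4] = [24, 21, 15, 19]
r3 m[rain→φ1] = [1, 1, 1, 1]
r3 m[cld→φ0] = [1, 1, 1, 1]
r4 m[φ0→slip] = [28, 23, 28, 19]
r4 m[φ0→cld] = [2128, 1684, 2684, 1461]
r4 m[φ1→slip] = [6271, 6622, 6898, 7230]
r4 m[φ1→fog] = [1999, 1913, 1968, 2077]
r4 m[φ1→rain] = [166083, 178177, 163081, 151067]
r4 m[φ2→fog] = [121, 121, 118, 91]
r4 m[φ2→sun] = [8202, 5922, 5140, 7757]
r4 m[φ3→fog] = [9, 1, 5, 1]
r4 m[φ4→sun] = [4, 7, 5, 7]
r4 m[slip→φ0] = [6271, 6622, 6898, 7230]
r4 m[slip→φ1] = [28, 23, 28, 19]
r4 m[fog→φ1] = [1089, 121, 590, 91]
r4 m[fog→φ2] = [17991, 1913, 9840, 2077]
r4 m[fog→φ3] = [241879, 231473, 232224, 189007]
r4 m[sun→φ2] = [4, 7, 5, 7]
r4 m[sun→φ4] = [8202, 5922, 5140, 7757]
r4 m[rain→φ1] = [1, 1, 1, 1]
r4 m[cld→φ0] = [1, 1, 1, 1]
r5 m[φ0→slip] = [28, 23, 28, 19]
r5 m[φ0→cld] = [173784, 142223, 223417, 118984]
r5 m[φ1→slip] = [35718, 38093, 39302, 41148]
r5 m[φ1→fog] = [1999, 1913, 1968, 2077]
r5 m[φ1→rain] = [942981, 1001912, 940042, 873576]
r5 m[φ2→fog] = [121, 121, 118, 91]
r5 m[φ2→sun] = [200017, 144164, 125147, 189080]
r5 m[φ3→fog] = [9, 1, 5, 1]
r5 m[φ4→sun] = [4, 7, 5, 7]
r5 m[slip→φ0] = [6271, 6622, 6898, 7230]
r5 m[slip→φ1] = [28, 23, 28, 19]
r5 m[fog→φ1] = [1089, 121, 590, 91]
r5 m[fog→φ2] = [17991, 1913, 9840, 2077]
r5 m[fog→φ3] = [241879, 231473, 232224, 189007]
r5 m[sun→φ2] = [4, 7, 5, 7]
r5 m[sun→φ4] = [8202, 5922, 5140, 7757]
r5 m[rain→φ1] = [1, 1, 1, 1]
r5 m[cld→φ0] = [1, 1, 1, 1]
r6 m[φ0→slip] = [28, 23, 28, 19]
r6 m[φ0→cld] = [173784, 142223, 223417, 118984]
r6 m[φ1→slip] = [35718, 38093, 39302, 41148]
r6 m[φ1→fog] = [1999, 1913, 1968, 2077]
r6 m[φ1→rain] = [942981, 1001912, 940042, 873576]
r6 m[φ2→fog] = [121, 121, 118, 91]
r6 m[φ2→sun] = [200017, 144164, 125147, 189080]
r6 m[φ3→fog] = [9, 1, 5, 1]
r6 m[φ4→sun] = [4, 7, 5, 7]
r6 m[slip→φ0] = [35718, 38093, 39302, 41148]
r6 m[slip→φ1] = [28, 23, 28, 19]
r6 m[fog→φ1] = [1089, 121, 590, 91]
r6 m[fog→φ2] = [17991, 1913, 9840, 2077]
r6 m[fog→φ3] = [241879, 231473, 232224, 189007]
r6 m[sun→φ2] = [4, 7, 5, 7]
r6 m[sun→φ4] = [200017, 144164, 125147, 189080]
r6 m[rain→φ1] = [1, 1, 1, 1]
r6 m[cld→φ0] = [1, 1, 1, 1]
r7 m[φ0→slip] = [28, 23, 28, 19]
r7 m[φ0→cld] = [992738, 811179, 1275765, 678829]
r7 m[φ1→slip] = [35718, 38093, 39302, 41148]
r7 m[φ1→fog] = [1999, 1913, 1968, 2077]
r7 m[φ1→rain] = [942981, 1001912, 940042, 873576]
r7 m[φ2→fog] = [121, 121, 118, 91]
r7 m[φ2→sun] = [200017, 144164, 125147, 189080]
r7 m[φ3→fog] = [9, 1, 5, 1]
r7 m[φ4→sun] = [4, 7, 5, 7]
r7 m[slip→φ0] = [35718, 38093, 39302, 41148]
r7 m[slip→φ1] = [28, 23, 28, 19]
r7 m[fog→φ1] = [1089, 121, 590, 91]
r7 m[fog→φ2] = [17991, 1913, 9840, 2077]
r7 m[fog→φ3] = [241879, 231473, 232224, 189007]
r7 m[sun→φ2] = [4, 7, 5, 7]
r7 m[sun→φ4] = [200017, 144164, 125147, 189080]
r7 m[rain→φ1] = [1, 1, 1, 1]
r7 m[cld→φ0] = [1, 1, 1, 1]
r8 m[φ0→slip] = [28, 23, 28, 19]
r8 m[φ0→cld] = [992738, 811179, 1275765, 678829]
r8 m[φ1→slip] = [35718, 38093, 39302, 41148]
r8 m[φ1→fog] = [1999, 1913, 1968, 2077]
r8 m[φ1→rain] = [942981, 1001912, 940042, 873576]
r8 m[φ2→fog] = [121, 121, 118, 91]
r8 m[φ2→sun] = [200017, 144164, 125147, 189080]
r8 m[φ3→fog] = [9, 1, 5, 1]
r8 m[φ4→sun] = [4, 7, 5, 7]
r8 m[slip→φ0] = [35718, 38093, 39302, 41148]
r8 m[slip→φ1] = [28, 23, 28, 19]
r8 m[fog→φ1] = [1089, 121, 590, 91]
r8 m[fog→φ2] = [17991, 1913, 9840, 2077]
r8 m[fog→φ3] = [241879, 231473, 232224, 189007]
r8 m[sun→φ2] = [4, 7, 5, 7]
r8 m[sun→φ4] = [200017, 144164, 125147, 189080]
r8 m[rain→φ1] = [1, 1, 1, 1]
r8 m[cld→φ0] = [1, 1, 1, 1]
fixed point reached at round 8
b[sun] = ⊗ incoming = [800068, 1009148, 625735, 1323560]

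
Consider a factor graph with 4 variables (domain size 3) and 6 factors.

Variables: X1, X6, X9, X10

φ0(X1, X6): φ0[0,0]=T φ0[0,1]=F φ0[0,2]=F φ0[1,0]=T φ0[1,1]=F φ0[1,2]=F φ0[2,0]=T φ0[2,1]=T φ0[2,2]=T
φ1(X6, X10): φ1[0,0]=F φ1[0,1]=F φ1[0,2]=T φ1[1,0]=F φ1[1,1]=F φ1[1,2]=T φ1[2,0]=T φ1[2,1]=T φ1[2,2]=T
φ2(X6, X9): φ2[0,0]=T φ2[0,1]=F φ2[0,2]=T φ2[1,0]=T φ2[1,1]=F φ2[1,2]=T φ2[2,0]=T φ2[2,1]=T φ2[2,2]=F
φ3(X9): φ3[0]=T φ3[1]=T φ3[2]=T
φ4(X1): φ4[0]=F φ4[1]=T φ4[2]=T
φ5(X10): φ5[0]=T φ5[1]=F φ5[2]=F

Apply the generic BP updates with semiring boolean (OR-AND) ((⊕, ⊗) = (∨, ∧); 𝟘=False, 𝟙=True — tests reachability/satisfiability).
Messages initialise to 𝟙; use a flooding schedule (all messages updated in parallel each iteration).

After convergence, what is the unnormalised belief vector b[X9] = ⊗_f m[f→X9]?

b[X9] = [T, T, F]

init: all messages = 𝟙 over 3 values
r1 m[φ0→X1] = [T, T, T]
r1 m[φ0→X6] = [T, T, T]
r1 m[φ1→X6] = [T, T, T]
r1 m[φ1→X10] = [T, T, T]
r1 m[φ2→X6] = [T, T, T]
r1 m[φ2→X9] = [T, T, T]
r1 m[φ3→X9] = [T, T, T]
r1 m[φ4→X1] = [F, T, T]
r1 m[φ5→X10] = [T, F, F]
r1 m[X1→φ0] = [T, T, T]
r1 m[X1→φ4] = [T, T, T]
r1 m[X6→φ0] = [T, T, T]
r1 m[X6→φ1] = [T, T, T]
r1 m[X6→φ2] = [T, T, T]
r1 m[X9→φ2] = [T, T, T]
r1 m[X9→φ3] = [T, T, T]
r1 m[X10→φ1] = [T, T, T]
r1 m[X10→φ5] = [T, T, T]
r2 m[φ0→X1] = [T, T, T]
r2 m[φ0→X6] = [T, T, T]
r2 m[φ1→X6] = [T, T, T]
r2 m[φ1→X10] = [T, T, T]
r2 m[φ2→X6] = [T, T, T]
r2 m[φ2→X9] = [T, T, T]
r2 m[φ3→X9] = [T, T, T]
r2 m[φ4→X1] = [F, T, T]
r2 m[φ5→X10] = [T, F, F]
r2 m[X1→φ0] = [F, T, T]
r2 m[X1→φ4] = [T, T, T]
r2 m[X6→φ0] = [T, T, T]
r2 m[X6→φ1] = [T, T, T]
r2 m[X6→φ2] = [T, T, T]
r2 m[X9→φ2] = [T, T, T]
r2 m[X9→φ3] = [T, T, T]
r2 m[X10→φ1] = [T, F, F]
r2 m[X10→φ5] = [T, T, T]
r3 m[φ0→X1] = [T, T, T]
r3 m[φ0→X6] = [T, T, T]
r3 m[φ1→X6] = [F, F, T]
r3 m[φ1→X10] = [T, T, T]
r3 m[φ2→X6] = [T, T, T]
r3 m[φ2→X9] = [T, T, T]
r3 m[φ3→X9] = [T, T, T]
r3 m[φ4→X1] = [F, T, T]
r3 m[φ5→X10] = [T, F, F]
r3 m[X1→φ0] = [F, T, T]
r3 m[X1→φ4] = [T, T, T]
r3 m[X6→φ0] = [T, T, T]
r3 m[X6→φ1] = [T, T, T]
r3 m[X6→φ2] = [T, T, T]
r3 m[X9→φ2] = [T, T, T]
r3 m[X9→φ3] = [T, T, T]
r3 m[X10→φ1] = [T, F, F]
r3 m[X10→φ5] = [T, T, T]
r4 m[φ0→X1] = [T, T, T]
r4 m[φ0→X6] = [T, T, T]
r4 m[φ1→X6] = [F, F, T]
r4 m[φ1→X10] = [T, T, T]
r4 m[φ2→X6] = [T, T, T]
r4 m[φ2→X9] = [T, T, T]
r4 m[φ3→X9] = [T, T, T]
r4 m[φ4→X1] = [F, T, T]
r4 m[φ5→X10] = [T, F, F]
r4 m[X1→φ0] = [F, T, T]
r4 m[X1→φ4] = [T, T, T]
r4 m[X6→φ0] = [F, F, T]
r4 m[X6→φ1] = [T, T, T]
r4 m[X6→φ2] = [F, F, T]
r4 m[X9→φ2] = [T, T, T]
r4 m[X9→φ3] = [T, T, T]
r4 m[X10→φ1] = [T, F, F]
r4 m[X10→φ5] = [T, T, T]
r5 m[φ0→X1] = [F, F, T]
r5 m[φ0→X6] = [T, T, T]
r5 m[φ1→X6] = [F, F, T]
r5 m[φ1→X10] = [T, T, T]
r5 m[φ2→X6] = [T, T, T]
r5 m[φ2→X9] = [T, T, F]
r5 m[φ3→X9] = [T, T, T]
r5 m[φ4→X1] = [F, T, T]
r5 m[φ5→X10] = [T, F, F]
r5 m[X1→φ0] = [F, T, T]
r5 m[X1→φ4] = [T, T, T]
r5 m[X6→φ0] = [F, F, T]
r5 m[X6→φ1] = [T, T, T]
r5 m[X6→φ2] = [F, F, T]
r5 m[X9→φ2] = [T, T, T]
r5 m[X9→φ3] = [T, T, T]
r5 m[X10→φ1] = [T, F, F]
r5 m[X10→φ5] = [T, T, T]
r6 m[φ0→X1] = [F, F, T]
r6 m[φ0→X6] = [T, T, T]
r6 m[φ1→X6] = [F, F, T]
r6 m[φ1→X10] = [T, T, T]
r6 m[φ2→X6] = [T, T, T]
r6 m[φ2→X9] = [T, T, F]
r6 m[φ3→X9] = [T, T, T]
r6 m[φ4→X1] = [F, T, T]
r6 m[φ5→X10] = [T, F, F]
r6 m[X1→φ0] = [F, T, T]
r6 m[X1→φ4] = [F, F, T]
r6 m[X6→φ0] = [F, F, T]
r6 m[X6→φ1] = [T, T, T]
r6 m[X6→φ2] = [F, F, T]
r6 m[X9→φ2] = [T, T, T]
r6 m[X9→φ3] = [T, T, F]
r6 m[X10→φ1] = [T, F, F]
r6 m[X10→φ5] = [T, T, T]
r7 m[φ0→X1] = [F, F, T]
r7 m[φ0→X6] = [T, T, T]
r7 m[φ1→X6] = [F, F, T]
r7 m[φ1→X10] = [T, T, T]
r7 m[φ2→X6] = [T, T, T]
r7 m[φ2→X9] = [T, T, F]
r7 m[φ3→X9] = [T, T, T]
r7 m[φ4→X1] = [F, T, T]
r7 m[φ5→X10] = [T, F, F]
r7 m[X1→φ0] = [F, T, T]
r7 m[X1→φ4] = [F, F, T]
r7 m[X6→φ0] = [F, F, T]
r7 m[X6→φ1] = [T, T, T]
r7 m[X6→φ2] = [F, F, T]
r7 m[X9→φ2] = [T, T, T]
r7 m[X9→φ3] = [T, T, F]
r7 m[X10→φ1] = [T, F, F]
r7 m[X10→φ5] = [T, T, T]
fixed point reached at round 7
b[X9] = ⊗ incoming = [T, T, F]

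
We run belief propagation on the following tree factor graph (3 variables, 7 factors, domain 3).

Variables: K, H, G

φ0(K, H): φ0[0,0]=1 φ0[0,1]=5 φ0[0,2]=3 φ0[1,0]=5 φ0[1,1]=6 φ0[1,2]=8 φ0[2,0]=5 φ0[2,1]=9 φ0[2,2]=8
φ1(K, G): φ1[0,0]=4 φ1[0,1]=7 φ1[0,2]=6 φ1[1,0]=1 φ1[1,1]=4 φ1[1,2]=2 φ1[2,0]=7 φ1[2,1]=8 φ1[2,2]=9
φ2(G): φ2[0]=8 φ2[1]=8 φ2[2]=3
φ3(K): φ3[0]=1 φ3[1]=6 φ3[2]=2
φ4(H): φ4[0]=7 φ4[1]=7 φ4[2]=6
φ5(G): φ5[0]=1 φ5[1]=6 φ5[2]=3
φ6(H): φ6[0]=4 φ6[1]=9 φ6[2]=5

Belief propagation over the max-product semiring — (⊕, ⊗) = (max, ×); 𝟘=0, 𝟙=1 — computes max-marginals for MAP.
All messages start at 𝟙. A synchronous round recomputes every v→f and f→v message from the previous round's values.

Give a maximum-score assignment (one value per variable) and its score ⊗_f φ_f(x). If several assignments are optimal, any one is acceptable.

assignment: (K=1, H=1, G=1); score = 435456

init: all messages = 𝟙 over 3 values
r1 m[φ0→K] = [5, 8, 9]
r1 m[φ0→H] = [5, 9, 8]
r1 m[φ1→K] = [7, 4, 9]
r1 m[φ1→G] = [7, 8, 9]
r1 m[φ2→G] = [8, 8, 3]
r1 m[φ3→K] = [1, 6, 2]
r1 m[φ4→H] = [7, 7, 6]
r1 m[φ5→G] = [1, 6, 3]
r1 m[φ6→H] = [4, 9, 5]
r1 m[K→φ0] = [1, 1, 1]
r1 m[K→φ1] = [1, 1, 1]
r1 m[K→φ3] = [1, 1, 1]
r1 m[H→φ0] = [1, 1, 1]
r1 m[H→φ4] = [1, 1, 1]
r1 m[H→φ6] = [1, 1, 1]
r1 m[G→φ1] = [1, 1, 1]
r1 m[G→φ2] = [1, 1, 1]
r1 m[G→φ5] = [1, 1, 1]
r2 m[φ0→K] = [5, 8, 9]
r2 m[φ0→H] = [5, 9, 8]
r2 m[φ1→K] = [7, 4, 9]
r2 m[φ1→G] = [7, 8, 9]
r2 m[φ2→G] = [8, 8, 3]
r2 m[φ3→K] = [1, 6, 2]
r2 m[φ4→H] = [7, 7, 6]
r2 m[φ5→G] = [1, 6, 3]
r2 m[φ6→H] = [4, 9, 5]
r2 m[K→φ0] = [7, 24, 18]
r2 m[K→φ1] = [5, 48, 18]
r2 m[K→φ3] = [35, 32, 81]
r2 m[H→φ0] = [28, 63, 30]
r2 m[H→φ4] = [20, 81, 40]
r2 m[H→φ6] = [35, 63, 48]
r2 m[G→φ1] = [8, 48, 9]
r2 m[G→φ2] = [7, 48, 27]
r2 m[G→φ5] = [56, 64, 27]
r3 m[φ0→K] = [315, 378, 567]
r3 m[φ0→H] = [120, 162, 192]
r3 m[φ1→K] = [336, 192, 384]
r3 m[φ1→G] = [126, 192, 162]
r3 m[φ2→G] = [8, 8, 3]
r3 m[φ3→K] = [1, 6, 2]
r3 m[φ4→H] = [7, 7, 6]
r3 m[φ5→G] = [1, 6, 3]
r3 m[φ6→H] = [4, 9, 5]
r3 m[K→φ0] = [7, 24, 18]
r3 m[K→φ1] = [5, 48, 18]
r3 m[K→φ3] = [35, 32, 81]
r3 m[H→φ0] = [28, 63, 30]
r3 m[H→φ4] = [20, 81, 40]
r3 m[H→φ6] = [35, 63, 48]
r3 m[G→φ1] = [8, 48, 9]
r3 m[G→φ2] = [7, 48, 27]
r3 m[G→φ5] = [56, 64, 27]
r4 m[φ0→K] = [315, 378, 567]
r4 m[φ0→H] = [120, 162, 192]
r4 m[φ1→K] = [336, 192, 384]
r4 m[φ1→G] = [126, 192, 162]
r4 m[φ2→G] = [8, 8, 3]
r4 m[φ3→K] = [1, 6, 2]
r4 m[φ4→H] = [7, 7, 6]
r4 m[φ5→G] = [1, 6, 3]
r4 m[φ6→H] = [4, 9, 5]
r4 m[K→φ0] = [336, 1152, 768]
r4 m[K→φ1] = [315, 2268, 1134]
r4 m[K→φ3] = [105840, 72576, 217728]
r4 m[H→φ0] = [28, 63, 30]
r4 m[H→φ4] = [480, 1458, 960]
r4 m[H→φ6] = [840, 1134, 1152]
r4 m[G→φ1] = [8, 48, 9]
r4 m[G→φ2] = [126, 1152, 486]
r4 m[G→φ5] = [1008, 1536, 486]
r5 m[φ0→K] = [315, 378, 567]
r5 m[φ0→H] = [5760, 6912, 9216]
r5 m[φ1→K] = [336, 192, 384]
r5 m[φ1→G] = [7938, 9072, 10206]
r5 m[φ2→G] = [8, 8, 3]
r5 m[φ3→K] = [1, 6, 2]
r5 m[φ4→H] = [7, 7, 6]
r5 m[φ5→G] = [1, 6, 3]
r5 m[φ6→H] = [4, 9, 5]
r5 m[K→φ0] = [336, 1152, 768]
r5 m[K→φ1] = [315, 2268, 1134]
r5 m[K→φ3] = [105840, 72576, 217728]
r5 m[H→φ0] = [28, 63, 30]
r5 m[H→φ4] = [480, 1458, 960]
r5 m[H→φ6] = [840, 1134, 1152]
r5 m[G→φ1] = [8, 48, 9]
r5 m[G→φ2] = [126, 1152, 486]
r5 m[G→φ5] = [1008, 1536, 486]
r6 m[φ0→K] = [315, 378, 567]
r6 m[φ0→H] = [5760, 6912, 9216]
r6 m[φ1→K] = [336, 192, 384]
r6 m[φ1→G] = [7938, 9072, 10206]
r6 m[φ2→G] = [8, 8, 3]
r6 m[φ3→K] = [1, 6, 2]
r6 m[φ4→H] = [7, 7, 6]
r6 m[φ5→G] = [1, 6, 3]
r6 m[φ6→H] = [4, 9, 5]
r6 m[K→φ0] = [336, 1152, 768]
r6 m[K→φ1] = [315, 2268, 1134]
r6 m[K→φ3] = [105840, 72576, 217728]
r6 m[H→φ0] = [28, 63, 30]
r6 m[H→φ4] = [23040, 62208, 46080]
r6 m[H→φ6] = [40320, 48384, 55296]
r6 m[G→φ1] = [8, 48, 9]
r6 m[G→φ2] = [7938, 54432, 30618]
r6 m[G→φ5] = [63504, 72576, 30618]
r7 m[φ0→K] = [315, 378, 567]
r7 m[φ0→H] = [5760, 6912, 9216]
r7 m[φ1→K] = [336, 192, 384]
r7 m[φ1→G] = [7938, 9072, 10206]
r7 m[φ2→G] = [8, 8, 3]
r7 m[φ3→K] = [1, 6, 2]
r7 m[φ4→H] = [7, 7, 6]
r7 m[φ5→G] = [1, 6, 3]
r7 m[φ6→H] = [4, 9, 5]
r7 m[K→φ0] = [336, 1152, 768]
r7 m[K→φ1] = [315, 2268, 1134]
r7 m[K→φ3] = [105840, 72576, 217728]
r7 m[H→φ0] = [28, 63, 30]
r7 m[H→φ4] = [23040, 62208, 46080]
r7 m[H→φ6] = [40320, 48384, 55296]
r7 m[G→φ1] = [8, 48, 9]
r7 m[G→φ2] = [7938, 54432, 30618]
r7 m[G→φ5] = [63504, 72576, 30618]
fixed point reached at round 7
traceback from K: (K=1, H=1, G=1), score=435456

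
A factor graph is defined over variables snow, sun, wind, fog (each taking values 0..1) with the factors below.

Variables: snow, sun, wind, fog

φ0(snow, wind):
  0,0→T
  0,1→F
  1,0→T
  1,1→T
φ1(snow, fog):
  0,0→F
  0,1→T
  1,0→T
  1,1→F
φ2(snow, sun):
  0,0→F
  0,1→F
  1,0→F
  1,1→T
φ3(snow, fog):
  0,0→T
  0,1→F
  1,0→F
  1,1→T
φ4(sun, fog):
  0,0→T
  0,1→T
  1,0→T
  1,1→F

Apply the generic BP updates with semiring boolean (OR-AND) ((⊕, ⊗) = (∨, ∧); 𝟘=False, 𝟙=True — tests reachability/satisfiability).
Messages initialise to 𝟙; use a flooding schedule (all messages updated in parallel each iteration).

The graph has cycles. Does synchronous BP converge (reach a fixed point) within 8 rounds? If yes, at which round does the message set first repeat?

init: all messages = 𝟙 over 2 values
r1 m[φ0→snow] = [T, T]
r1 m[φ0→wind] = [T, T]
r1 m[φ1→snow] = [T, T]
r1 m[φ1→fog] = [T, T]
r1 m[φ2→snow] = [F, T]
r1 m[φ2→sun] = [F, T]
r1 m[φ3→snow] = [T, T]
r1 m[φ3→fog] = [T, T]
r1 m[φ4→sun] = [T, T]
r1 m[φ4→fog] = [T, T]
r1 m[snow→φ0] = [T, T]
r1 m[snow→φ1] = [T, T]
r1 m[snow→φ2] = [T, T]
r1 m[snow→φ3] = [T, T]
r1 m[sun→φ2] = [T, T]
r1 m[sun→φ4] = [T, T]
r1 m[wind→φ0] = [T, T]
r1 m[fog→φ1] = [T, T]
r1 m[fog→φ3] = [T, T]
r1 m[fog→φ4] = [T, T]
r2 m[φ0→snow] = [T, T]
r2 m[φ0→wind] = [T, T]
r2 m[φ1→snow] = [T, T]
r2 m[φ1→fog] = [T, T]
r2 m[φ2→snow] = [F, T]
r2 m[φ2→sun] = [F, T]
r2 m[φ3→snow] = [T, T]
r2 m[φ3→fog] = [T, T]
r2 m[φ4→sun] = [T, T]
r2 m[φ4→fog] = [T, T]
r2 m[snow→φ0] = [F, T]
r2 m[snow→φ1] = [F, T]
r2 m[snow→φ2] = [T, T]
r2 m[snow→φ3] = [F, T]
r2 m[sun→φ2] = [T, T]
r2 m[sun→φ4] = [F, T]
r2 m[wind→φ0] = [T, T]
r2 m[fog→φ1] = [T, T]
r2 m[fog→φ3] = [T, T]
r2 m[fog→φ4] = [T, T]
r3 m[φ0→snow] = [T, T]
r3 m[φ0→wind] = [T, T]
r3 m[φ1→snow] = [T, T]
r3 m[φ1→fog] = [T, F]
r3 m[φ2→snow] = [F, T]
r3 m[φ2→sun] = [F, T]
r3 m[φ3→snow] = [T, T]
r3 m[φ3→fog] = [F, T]
r3 m[φ4→sun] = [T, T]
r3 m[φ4→fog] = [T, F]
r3 m[snow→φ0] = [F, T]
r3 m[snow→φ1] = [F, T]
r3 m[snow→φ2] = [T, T]
r3 m[snow→φ3] = [F, T]
r3 m[sun→φ2] = [T, T]
r3 m[sun→φ4] = [F, T]
r3 m[wind→φ0] = [T, T]
r3 m[fog→φ1] = [T, T]
r3 m[fog→φ3] = [T, T]
r3 m[fog→φ4] = [T, T]
r4 m[φ0→snow] = [T, T]
r4 m[φ0→wind] = [T, T]
r4 m[φ1→snow] = [T, T]
r4 m[φ1→fog] = [T, F]
r4 m[φ2→snow] = [F, T]
r4 m[φ2→sun] = [F, T]
r4 m[φ3→snow] = [T, T]
r4 m[φ3→fog] = [F, T]
r4 m[φ4→sun] = [T, T]
r4 m[φ4→fog] = [T, F]
r4 m[snow→φ0] = [F, T]
r4 m[snow→φ1] = [F, T]
r4 m[snow→φ2] = [T, T]
r4 m[snow→φ3] = [F, T]
r4 m[sun→φ2] = [T, T]
r4 m[sun→φ4] = [F, T]
r4 m[wind→φ0] = [T, T]
r4 m[fog→φ1] = [F, F]
r4 m[fog→φ3] = [T, F]
r4 m[fog→φ4] = [F, F]
r5 m[φ0→snow] = [T, T]
r5 m[φ0→wind] = [T, T]
r5 m[φ1→snow] = [F, F]
r5 m[φ1→fog] = [T, F]
r5 m[φ2→snow] = [F, T]
r5 m[φ2→sun] = [F, T]
r5 m[φ3→snow] = [T, F]
r5 m[φ3→fog] = [F, T]
r5 m[φ4→sun] = [F, F]
r5 m[φ4→fog] = [T, F]
r5 m[snow→φ0] = [F, T]
r5 m[snow→φ1] = [F, T]
r5 m[snow→φ2] = [T, T]
r5 m[snow→φ3] = [F, T]
r5 m[sun→φ2] = [T, T]
r5 m[sun→φ4] = [F, T]
r5 m[wind→φ0] = [T, T]
r5 m[fog→φ1] = [F, F]
r5 m[fog→φ3] = [T, F]
r5 m[fog→φ4] = [F, F]
r6 m[φ0→snow] = [T, T]
r6 m[φ0→wind] = [T, T]
r6 m[φ1→snow] = [F, F]
r6 m[φ1→fog] = [T, F]
r6 m[φ2→snow] = [F, T]
r6 m[φ2→sun] = [F, T]
r6 m[φ3→snow] = [T, F]
r6 m[φ3→fog] = [F, T]
r6 m[φ4→sun] = [F, F]
r6 m[φ4→fog] = [T, F]
r6 m[snow→φ0] = [F, F]
r6 m[snow→φ1] = [F, F]
r6 m[snow→φ2] = [F, F]
r6 m[snow→φ3] = [F, F]
r6 m[sun→φ2] = [F, F]
r6 m[sun→φ4] = [F, T]
r6 m[wind→φ0] = [T, T]
r6 m[fog→φ1] = [F, F]
r6 m[fog→φ3] = [T, F]
r6 m[fog→φ4] = [F, F]
r7 m[φ0→snow] = [T, T]
r7 m[φ0→wind] = [F, F]
r7 m[φ1→snow] = [F, F]
r7 m[φ1→fog] = [F, F]
r7 m[φ2→snow] = [F, F]
r7 m[φ2→sun] = [F, F]
r7 m[φ3→snow] = [T, F]
r7 m[φ3→fog] = [F, F]
r7 m[φ4→sun] = [F, F]
r7 m[φ4→fog] = [T, F]
r7 m[snow→φ0] = [F, F]
r7 m[snow→φ1] = [F, F]
r7 m[snow→φ2] = [F, F]
r7 m[snow→φ3] = [F, F]
r7 m[sun→φ2] = [F, F]
r7 m[sun→φ4] = [F, T]
r7 m[wind→φ0] = [T, T]
r7 m[fog→φ1] = [F, F]
r7 m[fog→φ3] = [T, F]
r7 m[fog→φ4] = [F, F]
r8 m[φ0→snow] = [T, T]
r8 m[φ0→wind] = [F, F]
r8 m[φ1→snow] = [F, F]
r8 m[φ1→fog] = [F, F]
r8 m[φ2→snow] = [F, F]
r8 m[φ2→sun] = [F, F]
r8 m[φ3→snow] = [T, F]
r8 m[φ3→fog] = [F, F]
r8 m[φ4→sun] = [F, F]
r8 m[φ4→fog] = [T, F]
r8 m[snow→φ0] = [F, F]
r8 m[snow→φ1] = [F, F]
r8 m[snow→φ2] = [F, F]
r8 m[snow→φ3] = [F, F]
r8 m[sun→φ2] = [F, F]
r8 m[sun→φ4] = [F, F]
r8 m[wind→φ0] = [T, T]
r8 m[fog→φ1] = [F, F]
r8 m[fog→φ3] = [F, F]
r8 m[fog→φ4] = [F, F]
no fixed point within 8 rounds

NOT CONVERGED within 8 rounds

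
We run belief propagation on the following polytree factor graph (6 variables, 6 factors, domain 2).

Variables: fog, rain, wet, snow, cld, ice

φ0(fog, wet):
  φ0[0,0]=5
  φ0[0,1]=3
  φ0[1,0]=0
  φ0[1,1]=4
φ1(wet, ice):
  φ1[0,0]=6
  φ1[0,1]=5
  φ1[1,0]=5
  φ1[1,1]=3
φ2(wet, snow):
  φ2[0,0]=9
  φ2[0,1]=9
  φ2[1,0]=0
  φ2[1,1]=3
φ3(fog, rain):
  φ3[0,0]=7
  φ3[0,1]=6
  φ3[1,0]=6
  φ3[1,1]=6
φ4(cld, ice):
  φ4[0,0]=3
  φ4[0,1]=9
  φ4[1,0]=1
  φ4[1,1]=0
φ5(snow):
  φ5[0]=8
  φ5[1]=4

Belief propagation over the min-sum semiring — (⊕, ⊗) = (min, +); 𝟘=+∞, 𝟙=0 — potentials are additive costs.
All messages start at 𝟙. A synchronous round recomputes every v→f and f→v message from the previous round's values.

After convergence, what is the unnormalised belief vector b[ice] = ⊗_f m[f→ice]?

init: all messages = 𝟙 over 2 values
r1 m[φ0→fog] = [3, 0]
r1 m[φ0→wet] = [0, 3]
r1 m[φ1→wet] = [5, 3]
r1 m[φ1→ice] = [5, 3]
r1 m[φ2→wet] = [9, 0]
r1 m[φ2→snow] = [0, 3]
r1 m[φ3→fog] = [6, 6]
r1 m[φ3→rain] = [6, 6]
r1 m[φ4→cld] = [3, 0]
r1 m[φ4→ice] = [1, 0]
r1 m[φ5→snow] = [8, 4]
r1 m[fog→φ0] = [0, 0]
r1 m[fog→φ3] = [0, 0]
r1 m[rain→φ3] = [0, 0]
r1 m[wet→φ0] = [0, 0]
r1 m[wet→φ1] = [0, 0]
r1 m[wet→φ2] = [0, 0]
r1 m[snow→φ2] = [0, 0]
r1 m[snow→φ5] = [0, 0]
r1 m[cld→φ4] = [0, 0]
r1 m[ice→φ1] = [0, 0]
r1 m[ice→φ4] = [0, 0]
r2 m[φ0→fog] = [3, 0]
r2 m[φ0→wet] = [0, 3]
r2 m[φ1→wet] = [5, 3]
r2 m[φ1→ice] = [5, 3]
r2 m[φ2→wet] = [9, 0]
r2 m[φ2→snow] = [0, 3]
r2 m[φ3→fog] = [6, 6]
r2 m[φ3→rain] = [6, 6]
r2 m[φ4→cld] = [3, 0]
r2 m[φ4→ice] = [1, 0]
r2 m[φ5→snow] = [8, 4]
r2 m[fog→φ0] = [6, 6]
r2 m[fog→φ3] = [3, 0]
r2 m[rain→φ3] = [0, 0]
r2 m[wet→φ0] = [14, 3]
r2 m[wet→φ1] = [9, 3]
r2 m[wet→φ2] = [5, 6]
r2 m[snow→φ2] = [8, 4]
r2 m[snow→φ5] = [0, 3]
r2 m[cld→φ4] = [0, 0]
r2 m[ice→φ1] = [1, 0]
r2 m[ice→φ4] = [5, 3]
r3 m[φ0→fog] = [6, 7]
r3 m[φ0→wet] = [6, 9]
r3 m[φ1→wet] = [5, 3]
r3 m[φ1→ice] = [8, 6]
r3 m[φ2→wet] = [13, 7]
r3 m[φ2→snow] = [6, 9]
r3 m[φ3→fog] = [6, 6]
r3 m[φ3→rain] = [6, 6]
r3 m[φ4→cld] = [8, 3]
r3 m[φ4→ice] = [1, 0]
r3 m[φ5→snow] = [8, 4]
r3 m[fog→φ0] = [6, 6]
r3 m[fog→φ3] = [3, 0]
r3 m[rain→φ3] = [0, 0]
r3 m[wet→φ0] = [14, 3]
r3 m[wet→φ1] = [9, 3]
r3 m[wet→φ2] = [5, 6]
r3 m[snow→φ2] = [8, 4]
r3 m[snow→φ5] = [0, 3]
r3 m[cld→φ4] = [0, 0]
r3 m[ice→φ1] = [1, 0]
r3 m[ice→φ4] = [5, 3]
r4 m[φ0→fog] = [6, 7]
r4 m[φ0→wet] = [6, 9]
r4 m[φ1→wet] = [5, 3]
r4 m[φ1→ice] = [8, 6]
r4 m[φ2→wet] = [13, 7]
r4 m[φ2→snow] = [6, 9]
r4 m[φ3→fog] = [6, 6]
r4 m[φ3→rain] = [6, 6]
r4 m[φ4→cld] = [8, 3]
r4 m[φ4→ice] = [1, 0]
r4 m[φ5→snow] = [8, 4]
r4 m[fog→φ0] = [6, 6]
r4 m[fog→φ3] = [6, 7]
r4 m[rain→φ3] = [0, 0]
r4 m[wet→φ0] = [18, 10]
r4 m[wet→φ1] = [19, 16]
r4 m[wet→φ2] = [11, 12]
r4 m[snow→φ2] = [8, 4]
r4 m[snow→φ5] = [6, 9]
r4 m[cld→φ4] = [0, 0]
r4 m[ice→φ1] = [1, 0]
r4 m[ice→φ4] = [8, 6]
r5 m[φ0→fog] = [13, 14]
r5 m[φ0→wet] = [6, 9]
r5 m[φ1→wet] = [5, 3]
r5 m[φ1→ice] = [21, 19]
r5 m[φ2→wet] = [13, 7]
r5 m[φ2→snow] = [12, 15]
r5 m[φ3→fog] = [6, 6]
r5 m[φ3→rain] = [13, 12]
r5 m[φ4→cld] = [11, 6]
r5 m[φ4→ice] = [1, 0]
r5 m[φ5→snow] = [8, 4]
r5 m[fog→φ0] = [6, 6]
r5 m[fog→φ3] = [6, 7]
r5 m[rain→φ3] = [0, 0]
r5 m[wet→φ0] = [18, 10]
r5 m[wet→φ1] = [19, 16]
r5 m[wet→φ2] = [11, 12]
r5 m[snow→φ2] = [8, 4]
r5 m[snow→φ5] = [6, 9]
r5 m[cld→φ4] = [0, 0]
r5 m[ice→φ1] = [1, 0]
r5 m[ice→φ4] = [8, 6]
r6 m[φ0→fog] = [13, 14]
r6 m[φ0→wet] = [6, 9]
r6 m[φ1→wet] = [5, 3]
r6 m[φ1→ice] = [21, 19]
r6 m[φ2→wet] = [13, 7]
r6 m[φ2→snow] = [12, 15]
r6 m[φ3→fog] = [6, 6]
r6 m[φ3→rain] = [13, 12]
r6 m[φ4→cld] = [11, 6]
r6 m[φ4→ice] = [1, 0]
r6 m[φ5→snow] = [8, 4]
r6 m[fog→φ0] = [6, 6]
r6 m[fog→φ3] = [13, 14]
r6 m[rain→φ3] = [0, 0]
r6 m[wet→φ0] = [18, 10]
r6 m[wet→φ1] = [19, 16]
r6 m[wet→φ2] = [11, 12]
r6 m[snow→φ2] = [8, 4]
r6 m[snow→φ5] = [12, 15]
r6 m[cld→φ4] = [0, 0]
r6 m[ice→φ1] = [1, 0]
r6 m[ice→φ4] = [21, 19]
r7 m[φ0→fog] = [13, 14]
r7 m[φ0→wet] = [6, 9]
r7 m[φ1→wet] = [5, 3]
r7 m[φ1→ice] = [21, 19]
r7 m[φ2→wet] = [13, 7]
r7 m[φ2→snow] = [12, 15]
r7 m[φ3→fog] = [6, 6]
r7 m[φ3→rain] = [20, 19]
r7 m[φ4→cld] = [24, 19]
r7 m[φ4→ice] = [1, 0]
r7 m[φ5→snow] = [8, 4]
r7 m[fog→φ0] = [6, 6]
r7 m[fog→φ3] = [13, 14]
r7 m[rain→φ3] = [0, 0]
r7 m[wet→φ0] = [18, 10]
r7 m[wet→φ1] = [19, 16]
r7 m[wet→φ2] = [11, 12]
r7 m[snow→φ2] = [8, 4]
r7 m[snow→φ5] = [12, 15]
r7 m[cld→φ4] = [0, 0]
r7 m[ice→φ1] = [1, 0]
r7 m[ice→φ4] = [21, 19]
r8 m[φ0→fog] = [13, 14]
r8 m[φ0→wet] = [6, 9]
r8 m[φ1→wet] = [5, 3]
r8 m[φ1→ice] = [21, 19]
r8 m[φ2→wet] = [13, 7]
r8 m[φ2→snow] = [12, 15]
r8 m[φ3→fog] = [6, 6]
r8 m[φ3→rain] = [20, 19]
r8 m[φ4→cld] = [24, 19]
r8 m[φ4→ice] = [1, 0]
r8 m[φ5→snow] = [8, 4]
r8 m[fog→φ0] = [6, 6]
r8 m[fog→φ3] = [13, 14]
r8 m[rain→φ3] = [0, 0]
r8 m[wet→φ0] = [18, 10]
r8 m[wet→φ1] = [19, 16]
r8 m[wet→φ2] = [11, 12]
r8 m[snow→φ2] = [8, 4]
r8 m[snow→φ5] = [12, 15]
r8 m[cld→φ4] = [0, 0]
r8 m[ice→φ1] = [1, 0]
r8 m[ice→φ4] = [21, 19]
fixed point reached at round 8
b[ice] = ⊗ incoming = [22, 19]

b[ice] = [22, 19]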